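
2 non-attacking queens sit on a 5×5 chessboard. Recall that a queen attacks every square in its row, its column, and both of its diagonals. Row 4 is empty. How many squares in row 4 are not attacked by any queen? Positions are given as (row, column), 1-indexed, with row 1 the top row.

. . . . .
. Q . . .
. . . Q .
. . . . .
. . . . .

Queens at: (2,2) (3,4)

(2,2) attacks row 4 at column 2 and diagonals 4.
(3,4) attacks row 4 at column 4 and diagonals 3, 5.
Attacked columns: {2, 3, 4, 5}. Safe: {1}.

1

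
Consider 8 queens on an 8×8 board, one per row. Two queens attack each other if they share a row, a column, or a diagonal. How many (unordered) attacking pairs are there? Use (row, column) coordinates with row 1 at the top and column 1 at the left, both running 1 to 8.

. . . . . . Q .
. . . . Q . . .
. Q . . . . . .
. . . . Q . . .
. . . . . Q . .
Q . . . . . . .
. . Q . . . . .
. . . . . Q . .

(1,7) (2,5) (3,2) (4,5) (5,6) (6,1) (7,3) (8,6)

Same column: (2,5)–(4,5) (column 5); (5,6)–(8,6) (column 6).
Same diagonal: (2,5)–(6,1) (|2−6| = |5−1| = 4); (4,5)–(5,6) (|4−5| = |5−6| = 1).
Total attacking pairs: 4.

4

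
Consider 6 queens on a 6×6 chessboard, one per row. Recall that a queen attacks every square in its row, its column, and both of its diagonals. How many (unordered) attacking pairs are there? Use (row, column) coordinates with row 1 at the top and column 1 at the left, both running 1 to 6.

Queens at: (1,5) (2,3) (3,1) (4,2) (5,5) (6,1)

Same column: (1,5)–(5,5) (column 5); (3,1)–(6,1) (column 1).
Same diagonal: (1,5)–(4,2) (|1−4| = |5−2| = 3); (3,1)–(4,2) (|3−4| = |1−2| = 1).
Total attacking pairs: 4.

4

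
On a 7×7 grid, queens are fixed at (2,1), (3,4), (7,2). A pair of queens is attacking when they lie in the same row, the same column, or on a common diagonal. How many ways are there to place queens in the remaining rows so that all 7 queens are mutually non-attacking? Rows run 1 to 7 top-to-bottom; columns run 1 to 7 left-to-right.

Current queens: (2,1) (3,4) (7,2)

Branch on row 1: col 3 → 0; col 5 → 1; col 7 → 0.
Sum: 0 + 1 + 0 = 1.

1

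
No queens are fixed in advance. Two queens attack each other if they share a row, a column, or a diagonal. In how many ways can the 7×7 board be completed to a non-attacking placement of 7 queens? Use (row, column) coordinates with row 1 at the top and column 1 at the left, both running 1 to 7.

40

Branch on row 1: col 1 → 4; col 2 → 7; col 3 → 6; col 4 → 6; col 5 → 6; col 6 → 7; col 7 → 4.
Sum: 4 + 7 + 6 + 6 + 6 + 7 + 4 = 40.
(This is the classic 7-queens count.)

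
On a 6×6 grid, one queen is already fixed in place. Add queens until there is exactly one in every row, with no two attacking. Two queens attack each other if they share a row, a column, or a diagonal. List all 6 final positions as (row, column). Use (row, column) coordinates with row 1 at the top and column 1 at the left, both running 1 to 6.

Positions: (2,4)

Row 1: attacked by (2,4)→{3,4,5}. Safe: 1, 2, 6. Place at column 2.
Row 3: attacked by (1,2)→{2,4}; (2,4)→{3,4,5}. Safe: 1, 6. Place at column 6.
Row 4: attacked by (1,2)→{2,5}; (2,4)→{2,4,6}; (3,6)→{5,6}. Safe: 1, 3. Place at column 1.
Row 5: attacked by (1,2)→{2,6}; (2,4)→{1,4}; (3,6)→{4,6}; (4,1)→{1,2}. Safe: 3, 5. Place at column 3.
Row 6: attacked by (1,2)→{2}; (2,4)→{4}; (3,6)→{3,6}; (4,1)→{1,3}; (5,3)→{2,3,4}. Safe: 5. Place at column 5.
Columns [2, 4, 6, 1, 3, 5], r−c [-1, -2, -3, 3, 2, 1], r+c [3, 6, 9, 5, 8, 11] are all distinct, so no two queens attack.

(1,2) (2,4) (3,6) (4,1) (5,3) (6,5)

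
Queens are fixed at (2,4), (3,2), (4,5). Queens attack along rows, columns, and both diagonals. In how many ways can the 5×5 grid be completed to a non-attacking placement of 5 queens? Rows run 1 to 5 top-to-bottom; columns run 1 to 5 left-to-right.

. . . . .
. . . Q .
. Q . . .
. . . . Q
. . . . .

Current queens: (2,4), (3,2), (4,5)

Branch on row 1: col 1 → 1.
Sum: 1 = 1.

1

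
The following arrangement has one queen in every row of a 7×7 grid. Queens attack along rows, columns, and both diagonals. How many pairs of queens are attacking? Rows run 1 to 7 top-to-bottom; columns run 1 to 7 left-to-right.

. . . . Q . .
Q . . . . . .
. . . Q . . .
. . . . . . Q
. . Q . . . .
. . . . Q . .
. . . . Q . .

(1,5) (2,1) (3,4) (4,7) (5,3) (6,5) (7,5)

6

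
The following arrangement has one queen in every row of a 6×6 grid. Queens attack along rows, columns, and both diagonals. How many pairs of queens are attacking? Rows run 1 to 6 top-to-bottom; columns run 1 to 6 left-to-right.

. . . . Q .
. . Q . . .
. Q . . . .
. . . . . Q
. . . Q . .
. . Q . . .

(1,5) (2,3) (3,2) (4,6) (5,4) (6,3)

Same column: (2,3)–(6,3) (column 3).
Same diagonal: (2,3)–(3,2) (|2−3| = |3−2| = 1); (3,2)–(5,4) (|3−5| = |2−4| = 2); (5,4)–(6,3) (|5−6| = |4−3| = 1).
Total attacking pairs: 4.

4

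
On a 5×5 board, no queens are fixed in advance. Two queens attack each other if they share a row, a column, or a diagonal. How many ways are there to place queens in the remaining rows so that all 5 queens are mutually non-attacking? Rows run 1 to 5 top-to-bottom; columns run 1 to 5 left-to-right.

Branch on row 1: col 1 → 2; col 2 → 2; col 3 → 2; col 4 → 2; col 5 → 2.
Sum: 2 + 2 + 2 + 2 + 2 = 10.
(This is the classic 5-queens count.)

10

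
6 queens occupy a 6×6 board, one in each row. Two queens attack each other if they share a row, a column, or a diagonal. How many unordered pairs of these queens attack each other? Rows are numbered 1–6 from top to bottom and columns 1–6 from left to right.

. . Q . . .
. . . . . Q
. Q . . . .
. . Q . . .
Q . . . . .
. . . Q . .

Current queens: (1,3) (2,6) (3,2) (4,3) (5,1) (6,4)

2

Same column: (1,3)–(4,3) (column 3).
Same diagonal: (3,2)–(4,3) (|3−4| = |2−3| = 1).
Total attacking pairs: 2.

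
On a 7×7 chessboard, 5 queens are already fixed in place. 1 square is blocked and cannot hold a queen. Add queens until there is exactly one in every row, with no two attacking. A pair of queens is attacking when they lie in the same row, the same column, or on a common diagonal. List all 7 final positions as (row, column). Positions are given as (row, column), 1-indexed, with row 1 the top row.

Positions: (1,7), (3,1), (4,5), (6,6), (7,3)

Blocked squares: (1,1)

Row 2: attacked by (1,7)→{6,7}; (3,1)→{1,2}; (4,5)→{3,5,7}; (6,6)→{2,6}; (7,3)→{3}. Safe: 4. Place at column 4.
Row 5: attacked by (1,7)→{3,7}; (2,4)→{1,4,7}; (3,1)→{1,3}; (4,5)→{4,5,6}; (6,6)→{5,6,7}; (7,3)→{1,3,5}. Safe: 2. Place at column 2.
Columns [7, 4, 1, 5, 2, 6, 3], r−c [-6, -2, 2, -1, 3, 0, 4], r+c [8, 6, 4, 9, 7, 12, 10] are all distinct, so no two queens attack.

(1,7) (2,4) (3,1) (4,5) (5,2) (6,6) (7,3)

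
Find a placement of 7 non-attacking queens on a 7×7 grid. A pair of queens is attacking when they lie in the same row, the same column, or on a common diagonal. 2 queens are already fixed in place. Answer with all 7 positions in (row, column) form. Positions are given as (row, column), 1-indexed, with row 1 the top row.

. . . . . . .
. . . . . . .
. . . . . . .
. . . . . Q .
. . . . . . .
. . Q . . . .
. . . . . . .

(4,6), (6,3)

Row 1: attacked by (4,6)→{3,6}; (6,3)→{3}. Safe: 1, 2, 4, 5, 7. Place at column 7.
Row 2: attacked by (1,7)→{6,7}; (4,6)→{4,6}; (6,3)→{3,7}. Safe: 1, 2, 5. Place at column 2.
Row 3: attacked by (1,7)→{5,7}; (2,2)→{1,2,3}; (4,6)→{5,6,7}; (6,3)→{3,6}. Safe: 4. Place at column 4.
Row 5: attacked by (1,7)→{3,7}; (2,2)→{2,5}; (3,4)→{2,4,6}; (4,6)→{5,6,7}; (6,3)→{2,3,4}. Safe: 1. Place at column 1.
Row 7: attacked by (1,7)→{1,7}; (2,2)→{2,7}; (3,4)→{4}; (4,6)→{3,6}; (5,1)→{1,3}; (6,3)→{2,3,4}. Safe: 5. Place at column 5.
Columns [7, 2, 4, 6, 1, 3, 5], r−c [-6, 0, -1, -2, 4, 3, 2], r+c [8, 4, 7, 10, 6, 9, 12] are all distinct, so no two queens attack.

(1,7) (2,2) (3,4) (4,6) (5,1) (6,3) (7,5)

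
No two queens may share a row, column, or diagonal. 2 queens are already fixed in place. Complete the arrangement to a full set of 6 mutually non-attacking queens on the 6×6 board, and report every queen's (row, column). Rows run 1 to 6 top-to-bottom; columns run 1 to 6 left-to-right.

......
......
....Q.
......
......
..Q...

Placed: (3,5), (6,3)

(1,4) (2,1) (3,5) (4,2) (5,6) (6,3)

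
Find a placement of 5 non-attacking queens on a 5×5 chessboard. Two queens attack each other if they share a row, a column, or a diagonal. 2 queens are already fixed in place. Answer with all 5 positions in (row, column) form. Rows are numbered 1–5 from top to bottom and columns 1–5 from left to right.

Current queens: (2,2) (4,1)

(1,5) (2,2) (3,4) (4,1) (5,3)

Row 1: attacked by (2,2)→{1,2,3}; (4,1)→{1,4}. Safe: 5. Place at column 5.
Row 3: attacked by (1,5)→{3,5}; (2,2)→{1,2,3}; (4,1)→{1,2}. Safe: 4. Place at column 4.
Row 5: attacked by (1,5)→{1,5}; (2,2)→{2,5}; (3,4)→{2,4}; (4,1)→{1,2}. Safe: 3. Place at column 3.
Columns [5, 2, 4, 1, 3], r−c [-4, 0, -1, 3, 2], r+c [6, 4, 7, 5, 8] are all distinct, so no two queens attack.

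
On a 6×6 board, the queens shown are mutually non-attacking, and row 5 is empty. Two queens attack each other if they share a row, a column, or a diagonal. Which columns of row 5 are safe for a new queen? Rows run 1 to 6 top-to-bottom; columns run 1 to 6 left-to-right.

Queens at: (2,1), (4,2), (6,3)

columns 5, 6

(2,1) attacks row 5 at column 1 and diagonals 4.
(4,2) attacks row 5 at column 2 and diagonals 1, 3.
(6,3) attacks row 5 at column 3 and diagonals 2, 4.
Attacked columns: {1, 2, 3, 4}. Safe: {5, 6}.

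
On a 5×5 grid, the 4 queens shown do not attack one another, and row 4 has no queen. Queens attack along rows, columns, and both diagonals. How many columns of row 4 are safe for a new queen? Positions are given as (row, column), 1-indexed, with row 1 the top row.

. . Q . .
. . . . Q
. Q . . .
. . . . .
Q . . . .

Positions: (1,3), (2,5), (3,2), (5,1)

1

(1,3) attacks row 4 at column 3.
(2,5) attacks row 4 at column 5 and diagonals 3.
(3,2) attacks row 4 at column 2 and diagonals 1, 3.
(5,1) attacks row 4 at column 1 and diagonals 2.
Attacked columns: {1, 2, 3, 5}. Safe: {4}.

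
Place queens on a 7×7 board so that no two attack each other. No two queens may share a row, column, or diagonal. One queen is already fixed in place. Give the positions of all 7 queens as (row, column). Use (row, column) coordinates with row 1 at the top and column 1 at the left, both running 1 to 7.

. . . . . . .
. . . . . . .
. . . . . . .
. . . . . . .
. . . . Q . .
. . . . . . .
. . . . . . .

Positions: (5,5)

Row 1: attacked by (5,5)→{1,5}. Safe: 2, 3, 4, 6, 7. Place at column 3.
Row 2: attacked by (1,3)→{2,3,4}; (5,5)→{2,5}. Safe: 1, 6, 7. Place at column 7.
Row 3: attacked by (1,3)→{1,3,5}; (2,7)→{6,7}; (5,5)→{3,5,7}. Safe: 2, 4. Place at column 4.
Row 4: attacked by (1,3)→{3,6}; (2,7)→{5,7}; (3,4)→{3,4,5}; (5,5)→{4,5,6}. Safe: 1, 2. Place at column 1.
Row 6: attacked by (1,3)→{3}; (2,7)→{3,7}; (3,4)→{1,4,7}; (4,1)→{1,3}; (5,5)→{4,5,6}. Safe: 2. Place at column 2.
Row 7: attacked by (1,3)→{3}; (2,7)→{2,7}; (3,4)→{4}; (4,1)→{1,4}; (5,5)→{3,5,7}; (6,2)→{1,2,3}. Safe: 6. Place at column 6.
Columns [3, 7, 4, 1, 5, 2, 6], r−c [-2, -5, -1, 3, 0, 4, 1], r+c [4, 9, 7, 5, 10, 8, 13] are all distinct, so no two queens attack.

(1,3) (2,7) (3,4) (4,1) (5,5) (6,2) (7,6)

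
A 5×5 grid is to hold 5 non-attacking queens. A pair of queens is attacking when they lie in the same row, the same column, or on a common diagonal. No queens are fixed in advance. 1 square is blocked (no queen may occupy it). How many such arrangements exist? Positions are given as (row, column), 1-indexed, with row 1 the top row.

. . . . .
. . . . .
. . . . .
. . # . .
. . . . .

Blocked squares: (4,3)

Branch on row 1: col 1 → 2; col 2 → 1; col 3 → 2; col 4 → 1; col 5 → 2.
Sum: 2 + 1 + 2 + 1 + 2 = 8.

8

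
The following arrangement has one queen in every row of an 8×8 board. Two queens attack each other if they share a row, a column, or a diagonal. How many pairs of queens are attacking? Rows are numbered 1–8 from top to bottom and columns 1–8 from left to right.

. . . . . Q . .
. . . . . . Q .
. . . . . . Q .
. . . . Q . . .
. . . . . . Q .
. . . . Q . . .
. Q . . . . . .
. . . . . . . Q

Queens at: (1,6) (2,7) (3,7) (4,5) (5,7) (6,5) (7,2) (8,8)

Same column: (2,7)–(3,7) (column 7); (2,7)–(5,7) (column 7); (3,7)–(5,7) (column 7); (4,5)–(6,5) (column 5).
Same diagonal: (1,6)–(2,7) (|1−2| = |6−7| = 1); (2,7)–(4,5) (|2−4| = |7−5| = 2); (2,7)–(7,2) (|2−7| = |7−2| = 5); (4,5)–(7,2) (|4−7| = |5−2| = 3).
Total attacking pairs: 8.

8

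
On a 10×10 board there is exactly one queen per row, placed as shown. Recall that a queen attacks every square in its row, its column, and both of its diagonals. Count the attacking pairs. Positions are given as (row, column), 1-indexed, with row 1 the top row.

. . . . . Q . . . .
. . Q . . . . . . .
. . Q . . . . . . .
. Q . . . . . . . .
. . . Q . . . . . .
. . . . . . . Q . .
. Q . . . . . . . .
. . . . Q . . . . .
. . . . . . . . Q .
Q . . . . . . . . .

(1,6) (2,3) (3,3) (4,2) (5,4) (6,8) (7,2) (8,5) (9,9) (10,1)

5

Same column: (2,3)–(3,3) (column 3); (4,2)–(7,2) (column 2).
Same diagonal: (3,3)–(4,2) (|3−4| = |3−2| = 1); (3,3)–(9,9) (|3−9| = |3−9| = 6); (5,4)–(7,2) (|5−7| = |4−2| = 2).
Total attacking pairs: 5.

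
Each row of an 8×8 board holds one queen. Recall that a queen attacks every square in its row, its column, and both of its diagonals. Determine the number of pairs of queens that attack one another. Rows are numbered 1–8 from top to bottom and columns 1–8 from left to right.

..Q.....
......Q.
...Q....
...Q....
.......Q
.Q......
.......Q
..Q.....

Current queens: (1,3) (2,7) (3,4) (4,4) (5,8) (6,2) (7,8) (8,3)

Same column: (1,3)–(8,3) (column 3); (3,4)–(4,4) (column 4); (5,8)–(7,8) (column 8).
Same diagonal: (3,4)–(7,8) (|3−7| = |4−8| = 4); (4,4)–(6,2) (|4−6| = |4−2| = 2).
Total attacking pairs: 5.

5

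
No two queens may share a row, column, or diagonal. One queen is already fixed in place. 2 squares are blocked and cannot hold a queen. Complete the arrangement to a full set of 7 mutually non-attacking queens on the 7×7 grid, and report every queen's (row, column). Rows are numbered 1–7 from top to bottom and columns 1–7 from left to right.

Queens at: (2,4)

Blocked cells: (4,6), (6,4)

(1,1) (2,4) (3,7) (4,3) (5,6) (6,2) (7,5)

Row 1: attacked by (2,4)→{3,4,5}. Safe: 1, 2, 6, 7. Place at column 1.
Row 3: attacked by (1,1)→{1,3}; (2,4)→{3,4,5}. Safe: 2, 6, 7. Place at column 7.
Row 4: attacked by (1,1)→{1,4}; (2,4)→{2,4,6}; (3,7)→{6,7}. Blocked: 6. Safe: 3, 5. Place at column 3.
Row 5: attacked by (1,1)→{1,5}; (2,4)→{1,4,7}; (3,7)→{5,7}; (4,3)→{2,3,4}. Safe: 6. Place at column 6.
Row 6: attacked by (1,1)→{1,6}; (2,4)→{4}; (3,7)→{4,7}; (4,3)→{1,3,5}; (5,6)→{5,6,7}. Blocked: 4. Safe: 2. Place at column 2.
Row 7: attacked by (1,1)→{1,7}; (2,4)→{4}; (3,7)→{3,7}; (4,3)→{3,6}; (5,6)→{4,6}; (6,2)→{1,2,3}. Safe: 5. Place at column 5.
Columns [1, 4, 7, 3, 6, 2, 5], r−c [0, -2, -4, 1, -1, 4, 2], r+c [2, 6, 10, 7, 11, 8, 12] are all distinct, so no two queens attack.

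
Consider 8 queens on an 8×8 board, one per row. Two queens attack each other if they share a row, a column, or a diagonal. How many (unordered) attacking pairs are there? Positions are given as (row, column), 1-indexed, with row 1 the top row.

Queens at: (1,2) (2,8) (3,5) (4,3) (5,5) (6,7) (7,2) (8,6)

Same column: (1,2)–(7,2) (column 2); (3,5)–(5,5) (column 5).
Same diagonal: (1,2)–(6,7) (|1−6| = |2−7| = 5); (2,8)–(5,5) (|2−5| = |8−5| = 3).
Total attacking pairs: 4.

4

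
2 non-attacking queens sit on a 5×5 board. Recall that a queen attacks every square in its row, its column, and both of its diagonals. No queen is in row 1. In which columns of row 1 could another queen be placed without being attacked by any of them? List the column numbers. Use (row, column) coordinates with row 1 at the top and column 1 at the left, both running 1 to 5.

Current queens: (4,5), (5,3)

columns 1, 4

(4,5) attacks row 1 at column 5 and diagonals 2.
(5,3) attacks row 1 at column 3.
Attacked columns: {2, 3, 5}. Safe: {1, 4}.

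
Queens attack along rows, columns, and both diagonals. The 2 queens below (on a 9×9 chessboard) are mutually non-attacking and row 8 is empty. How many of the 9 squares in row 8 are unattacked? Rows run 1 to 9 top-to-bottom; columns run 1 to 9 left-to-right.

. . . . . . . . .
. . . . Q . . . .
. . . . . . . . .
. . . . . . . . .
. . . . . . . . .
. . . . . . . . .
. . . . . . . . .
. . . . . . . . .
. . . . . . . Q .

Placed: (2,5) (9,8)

(2,5) attacks row 8 at column 5.
(9,8) attacks row 8 at column 8 and diagonals 7, 9.
Attacked columns: {5, 7, 8, 9}. Safe: {1, 2, 3, 4, 6}.

5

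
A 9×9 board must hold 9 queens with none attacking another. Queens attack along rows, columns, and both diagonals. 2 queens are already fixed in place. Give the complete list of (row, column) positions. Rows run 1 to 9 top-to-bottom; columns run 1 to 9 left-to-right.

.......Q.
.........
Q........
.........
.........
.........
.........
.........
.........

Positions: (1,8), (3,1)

Row 2: attacked by (1,8)→{7,8,9}; (3,1)→{1,2}. Safe: 3, 4, 5, 6. Place at column 6.
Row 4: attacked by (1,8)→{5,8}; (2,6)→{4,6,8}; (3,1)→{1,2}. Safe: 3, 7, 9. Place at column 3.
Row 5: attacked by (1,8)→{4,8}; (2,6)→{3,6,9}; (3,1)→{1,3}; (4,3)→{2,3,4}. Safe: 5, 7. Place at column 7.
Row 6: attacked by (1,8)→{3,8}; (2,6)→{2,6}; (3,1)→{1,4}; (4,3)→{1,3,5}; (5,7)→{6,7,8}. Safe: 9. Place at column 9.
Row 7: attacked by (1,8)→{2,8}; (2,6)→{1,6}; (3,1)→{1,5}; (4,3)→{3,6}; (5,7)→{5,7,9}; (6,9)→{8,9}. Safe: 4. Place at column 4.
Row 8: attacked by (1,8)→{1,8}; (2,6)→{6}; (3,1)→{1,6}; (4,3)→{3,7}; (5,7)→{4,7}; (6,9)→{7,9}; (7,4)→{3,4,5}. Safe: 2. Place at column 2.
Row 9: attacked by (1,8)→{8}; (2,6)→{6}; (3,1)→{1,7}; (4,3)→{3,8}; (5,7)→{3,7}; (6,9)→{6,9}; (7,4)→{2,4,6}; (8,2)→{1,2,3}. Safe: 5. Place at column 5.
Columns [8, 6, 1, 3, 7, 9, 4, 2, 5], r−c [-7, -4, 2, 1, -2, -3, 3, 6, 4], r+c [9, 8, 4, 7, 12, 15, 11, 10, 14] are all distinct, so no two queens attack.

(1,8) (2,6) (3,1) (4,3) (5,7) (6,9) (7,4) (8,2) (9,5)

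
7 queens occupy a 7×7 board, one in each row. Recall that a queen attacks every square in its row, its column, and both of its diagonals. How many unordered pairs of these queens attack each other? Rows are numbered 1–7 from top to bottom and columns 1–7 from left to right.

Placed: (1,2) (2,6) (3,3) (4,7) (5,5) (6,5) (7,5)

Same column: (5,5)–(6,5) (column 5); (5,5)–(7,5) (column 5); (6,5)–(7,5) (column 5).
Same diagonal: (3,3)–(5,5) (|3−5| = |3−5| = 2); (4,7)–(6,5) (|4−6| = |7−5| = 2).
Total attacking pairs: 5.

5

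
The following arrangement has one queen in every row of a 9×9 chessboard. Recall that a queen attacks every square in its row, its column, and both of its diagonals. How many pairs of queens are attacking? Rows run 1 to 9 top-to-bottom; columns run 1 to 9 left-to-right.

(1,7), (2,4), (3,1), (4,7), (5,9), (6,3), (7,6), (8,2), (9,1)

3

Same column: (1,7)–(4,7) (column 7); (3,1)–(9,1) (column 1).
Same diagonal: (8,2)–(9,1) (|8−9| = |2−1| = 1).
Total attacking pairs: 3.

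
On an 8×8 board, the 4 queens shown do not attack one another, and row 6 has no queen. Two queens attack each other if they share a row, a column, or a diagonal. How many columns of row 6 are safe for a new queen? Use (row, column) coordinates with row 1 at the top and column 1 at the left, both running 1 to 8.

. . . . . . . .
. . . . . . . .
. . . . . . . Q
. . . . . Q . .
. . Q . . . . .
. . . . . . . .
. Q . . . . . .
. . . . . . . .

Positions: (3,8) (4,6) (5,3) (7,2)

1

(3,8) attacks row 6 at column 8 and diagonals 5.
(4,6) attacks row 6 at column 6 and diagonals 4, 8.
(5,3) attacks row 6 at column 3 and diagonals 2, 4.
(7,2) attacks row 6 at column 2 and diagonals 1, 3.
Attacked columns: {1, 2, 3, 4, 5, 6, 8}. Safe: {7}.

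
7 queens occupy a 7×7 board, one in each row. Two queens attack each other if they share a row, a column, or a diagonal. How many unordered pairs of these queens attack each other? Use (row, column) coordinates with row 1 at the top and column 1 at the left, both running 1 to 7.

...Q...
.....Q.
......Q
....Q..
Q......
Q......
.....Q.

3

Same column: (2,6)–(7,6) (column 6); (5,1)–(6,1) (column 1).
Same diagonal: (2,6)–(3,7) (|2−3| = |6−7| = 1).
Total attacking pairs: 3.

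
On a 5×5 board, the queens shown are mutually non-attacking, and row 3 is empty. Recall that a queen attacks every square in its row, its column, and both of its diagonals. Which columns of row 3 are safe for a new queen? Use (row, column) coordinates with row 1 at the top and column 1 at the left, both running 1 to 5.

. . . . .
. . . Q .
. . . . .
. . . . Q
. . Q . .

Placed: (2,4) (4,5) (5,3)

columns 2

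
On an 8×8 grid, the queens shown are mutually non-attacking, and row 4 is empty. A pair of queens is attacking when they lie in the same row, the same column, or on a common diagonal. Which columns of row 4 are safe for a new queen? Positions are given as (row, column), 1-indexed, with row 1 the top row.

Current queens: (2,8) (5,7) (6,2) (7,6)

(2,8) attacks row 4 at column 8 and diagonals 6.
(5,7) attacks row 4 at column 7 and diagonals 6, 8.
(6,2) attacks row 4 at column 2 and diagonals 4.
(7,6) attacks row 4 at column 6 and diagonals 3.
Attacked columns: {2, 3, 4, 6, 7, 8}. Safe: {1, 5}.

columns 1, 5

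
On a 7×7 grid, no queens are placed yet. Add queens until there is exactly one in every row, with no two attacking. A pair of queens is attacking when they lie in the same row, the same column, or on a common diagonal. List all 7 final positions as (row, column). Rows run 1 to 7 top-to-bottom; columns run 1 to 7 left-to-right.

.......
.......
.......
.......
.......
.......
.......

(1,2) (2,6) (3,3) (4,7) (5,4) (6,1) (7,5)

Row 1: Safe: 1, 2, 3, 4, 5, 6, 7. Place at column 2.
Row 2: attacked by (1,2)→{1,2,3}. Safe: 4, 5, 6, 7. Place at column 6.
Row 3: attacked by (1,2)→{2,4}; (2,6)→{5,6,7}. Safe: 1, 3. Place at column 3.
Row 4: attacked by (1,2)→{2,5}; (2,6)→{4,6}; (3,3)→{2,3,4}. Safe: 1, 7. Place at column 7.
Row 5: attacked by (1,2)→{2,6}; (2,6)→{3,6}; (3,3)→{1,3,5}; (4,7)→{6,7}. Safe: 4. Place at column 4.
Row 6: attacked by (1,2)→{2,7}; (2,6)→{2,6}; (3,3)→{3,6}; (4,7)→{5,7}; (5,4)→{3,4,5}. Safe: 1. Place at column 1.
Row 7: attacked by (1,2)→{2}; (2,6)→{1,6}; (3,3)→{3,7}; (4,7)→{4,7}; (5,4)→{2,4,6}; (6,1)→{1,2}. Safe: 5. Place at column 5.
Columns [2, 6, 3, 7, 4, 1, 5], r−c [-1, -4, 0, -3, 1, 5, 2], r+c [3, 8, 6, 11, 9, 7, 12] are all distinct, so no two queens attack.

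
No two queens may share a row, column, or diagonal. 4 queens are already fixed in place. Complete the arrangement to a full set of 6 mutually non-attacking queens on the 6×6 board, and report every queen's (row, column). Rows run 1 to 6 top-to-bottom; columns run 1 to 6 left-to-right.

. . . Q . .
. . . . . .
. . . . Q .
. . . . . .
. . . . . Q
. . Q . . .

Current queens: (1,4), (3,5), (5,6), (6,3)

Row 2: attacked by (1,4)→{3,4,5}; (3,5)→{4,5,6}; (5,6)→{3,6}; (6,3)→{3}. Safe: 1, 2. Place at column 1.
Row 4: attacked by (1,4)→{1,4}; (2,1)→{1,3}; (3,5)→{4,5,6}; (5,6)→{5,6}; (6,3)→{1,3,5}. Safe: 2. Place at column 2.
Columns [4, 1, 5, 2, 6, 3], r−c [-3, 1, -2, 2, -1, 3], r+c [5, 3, 8, 6, 11, 9] are all distinct, so no two queens attack.

(1,4) (2,1) (3,5) (4,2) (5,6) (6,3)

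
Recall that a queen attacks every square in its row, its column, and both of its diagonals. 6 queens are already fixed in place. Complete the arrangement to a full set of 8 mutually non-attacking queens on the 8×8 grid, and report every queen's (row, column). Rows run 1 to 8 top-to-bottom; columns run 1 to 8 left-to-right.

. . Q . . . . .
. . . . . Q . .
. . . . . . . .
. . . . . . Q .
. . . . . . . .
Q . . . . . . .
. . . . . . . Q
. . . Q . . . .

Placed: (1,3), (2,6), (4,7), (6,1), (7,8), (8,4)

(1,3) (2,6) (3,2) (4,7) (5,5) (6,1) (7,8) (8,4)

Row 3: attacked by (1,3)→{1,3,5}; (2,6)→{5,6,7}; (4,7)→{6,7,8}; (6,1)→{1,4}; (7,8)→{4,8}; (8,4)→{4}. Safe: 2. Place at column 2.
Row 5: attacked by (1,3)→{3,7}; (2,6)→{3,6}; (3,2)→{2,4}; (4,7)→{6,7,8}; (6,1)→{1,2}; (7,8)→{6,8}; (8,4)→{1,4,7}. Safe: 5. Place at column 5.
Columns [3, 6, 2, 7, 5, 1, 8, 4], r−c [-2, -4, 1, -3, 0, 5, -1, 4], r+c [4, 8, 5, 11, 10, 7, 15, 12] are all distinct, so no two queens attack.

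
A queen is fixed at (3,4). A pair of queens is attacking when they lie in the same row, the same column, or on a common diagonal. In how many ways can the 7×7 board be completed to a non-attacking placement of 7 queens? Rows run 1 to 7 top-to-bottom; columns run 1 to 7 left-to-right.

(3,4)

Branch on row 1: col 1 → 1; col 3 → 1; col 5 → 1; col 7 → 1.
Sum: 1 + 1 + 1 + 1 = 4.

4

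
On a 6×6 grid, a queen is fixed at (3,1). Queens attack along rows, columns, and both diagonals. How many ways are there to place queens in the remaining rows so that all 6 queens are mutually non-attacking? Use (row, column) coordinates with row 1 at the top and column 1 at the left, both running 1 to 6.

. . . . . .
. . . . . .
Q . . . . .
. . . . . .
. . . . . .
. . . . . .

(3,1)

1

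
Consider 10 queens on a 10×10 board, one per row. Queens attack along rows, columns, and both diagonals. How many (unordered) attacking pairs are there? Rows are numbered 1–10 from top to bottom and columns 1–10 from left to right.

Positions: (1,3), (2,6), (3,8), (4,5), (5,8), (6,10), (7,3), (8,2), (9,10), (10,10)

8

Same column: (1,3)–(7,3) (column 3); (3,8)–(5,8) (column 8); (6,10)–(9,10) (column 10); (6,10)–(10,10) (column 10); (9,10)–(10,10) (column 10).
Same diagonal: (2,6)–(6,10) (|2−6| = |6−10| = 4); (4,5)–(9,10) (|4−9| = |5−10| = 5); (7,3)–(8,2) (|7−8| = |3−2| = 1).
Total attacking pairs: 8.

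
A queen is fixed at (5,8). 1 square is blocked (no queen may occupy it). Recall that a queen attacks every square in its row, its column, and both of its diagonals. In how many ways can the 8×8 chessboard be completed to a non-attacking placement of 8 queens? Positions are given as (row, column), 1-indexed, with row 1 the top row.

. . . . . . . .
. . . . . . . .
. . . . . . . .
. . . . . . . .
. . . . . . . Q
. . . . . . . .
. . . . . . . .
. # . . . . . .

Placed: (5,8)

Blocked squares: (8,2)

16

Branch on row 1: col 1 → 1; col 2 → 1; col 3 → 3; col 5 → 4; col 6 → 4; col 7 → 3.
Sum: 1 + 1 + 3 + 4 + 4 + 3 = 16.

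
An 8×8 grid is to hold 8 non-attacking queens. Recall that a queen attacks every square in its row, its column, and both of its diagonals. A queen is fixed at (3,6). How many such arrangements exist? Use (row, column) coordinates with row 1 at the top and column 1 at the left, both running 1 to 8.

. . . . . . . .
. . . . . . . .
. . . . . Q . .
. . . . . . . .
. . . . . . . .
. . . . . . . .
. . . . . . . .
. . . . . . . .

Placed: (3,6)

4

Branch on row 1: col 1 → 0; col 2 → 2; col 3 → 0; col 5 → 1; col 7 → 1.
Sum: 0 + 2 + 0 + 1 + 1 = 4.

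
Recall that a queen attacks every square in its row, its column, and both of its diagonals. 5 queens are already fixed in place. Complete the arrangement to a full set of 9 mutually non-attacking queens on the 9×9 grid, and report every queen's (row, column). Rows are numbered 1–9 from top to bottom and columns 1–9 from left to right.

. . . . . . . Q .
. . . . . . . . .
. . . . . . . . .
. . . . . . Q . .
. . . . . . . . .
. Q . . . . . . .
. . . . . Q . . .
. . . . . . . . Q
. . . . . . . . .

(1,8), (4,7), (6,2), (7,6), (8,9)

Row 2: attacked by (1,8)→{7,8,9}; (4,7)→{5,7,9}; (6,2)→{2,6}; (7,6)→{1,6}; (8,9)→{3,9}. Safe: 4. Place at column 4.
Row 3: attacked by (1,8)→{6,8}; (2,4)→{3,4,5}; (4,7)→{6,7,8}; (6,2)→{2,5}; (7,6)→{2,6}; (8,9)→{4,9}. Safe: 1. Place at column 1.
Row 5: attacked by (1,8)→{4,8}; (2,4)→{1,4,7}; (3,1)→{1,3}; (4,7)→{6,7,8}; (6,2)→{1,2,3}; (7,6)→{4,6,8}; (8,9)→{6,9}. Safe: 5. Place at column 5.
Row 9: attacked by (1,8)→{8}; (2,4)→{4}; (3,1)→{1,7}; (4,7)→{2,7}; (5,5)→{1,5,9}; (6,2)→{2,5}; (7,6)→{4,6,8}; (8,9)→{8,9}. Safe: 3. Place at column 3.
Columns [8, 4, 1, 7, 5, 2, 6, 9, 3], r−c [-7, -2, 2, -3, 0, 4, 1, -1, 6], r+c [9, 6, 4, 11, 10, 8, 13, 17, 12] are all distinct, so no two queens attack.

(1,8) (2,4) (3,1) (4,7) (5,5) (6,2) (7,6) (8,9) (9,3)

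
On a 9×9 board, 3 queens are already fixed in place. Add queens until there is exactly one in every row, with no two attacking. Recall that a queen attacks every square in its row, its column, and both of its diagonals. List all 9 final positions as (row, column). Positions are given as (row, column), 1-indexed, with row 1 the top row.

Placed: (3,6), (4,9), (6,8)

(1,5) (2,3) (3,6) (4,9) (5,2) (6,8) (7,1) (8,4) (9,7)

Row 1: attacked by (3,6)→{4,6,8}; (4,9)→{6,9}; (6,8)→{3,8}. Safe: 1, 2, 5, 7. Place at column 5.
Row 2: attacked by (1,5)→{4,5,6}; (3,6)→{5,6,7}; (4,9)→{7,9}; (6,8)→{4,8}. Safe: 1, 2, 3. Place at column 3.
Row 5: attacked by (1,5)→{1,5,9}; (2,3)→{3,6}; (3,6)→{4,6,8}; (4,9)→{8,9}; (6,8)→{7,8,9}. Safe: 2. Place at column 2.
Row 7: attacked by (1,5)→{5}; (2,3)→{3,8}; (3,6)→{2,6}; (4,9)→{6,9}; (5,2)→{2,4}; (6,8)→{7,8,9}. Safe: 1. Place at column 1.
Row 8: attacked by (1,5)→{5}; (2,3)→{3,9}; (3,6)→{1,6}; (4,9)→{5,9}; (5,2)→{2,5}; (6,8)→{6,8}; (7,1)→{1,2}. Safe: 4, 7. Place at column 4.
Row 9: attacked by (1,5)→{5}; (2,3)→{3}; (3,6)→{6}; (4,9)→{4,9}; (5,2)→{2,6}; (6,8)→{5,8}; (7,1)→{1,3}; (8,4)→{3,4,5}. Safe: 7. Place at column 7.
Columns [5, 3, 6, 9, 2, 8, 1, 4, 7], r−c [-4, -1, -3, -5, 3, -2, 6, 4, 2], r+c [6, 5, 9, 13, 7, 14, 8, 12, 16] are all distinct, so no two queens attack.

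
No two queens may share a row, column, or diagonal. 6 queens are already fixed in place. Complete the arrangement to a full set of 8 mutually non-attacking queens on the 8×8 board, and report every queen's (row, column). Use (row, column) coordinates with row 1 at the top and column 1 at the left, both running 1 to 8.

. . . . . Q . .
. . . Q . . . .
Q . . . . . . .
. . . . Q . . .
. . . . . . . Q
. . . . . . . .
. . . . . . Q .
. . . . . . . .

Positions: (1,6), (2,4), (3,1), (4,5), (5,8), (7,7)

(1,6) (2,4) (3,1) (4,5) (5,8) (6,2) (7,7) (8,3)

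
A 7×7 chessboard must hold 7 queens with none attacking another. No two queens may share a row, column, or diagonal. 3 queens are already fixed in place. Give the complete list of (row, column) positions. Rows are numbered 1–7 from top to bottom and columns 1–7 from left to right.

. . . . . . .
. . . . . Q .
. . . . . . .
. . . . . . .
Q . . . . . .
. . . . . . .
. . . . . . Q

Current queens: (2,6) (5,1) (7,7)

(1,3) (2,6) (3,2) (4,5) (5,1) (6,4) (7,7)

Row 1: attacked by (2,6)→{5,6,7}; (5,1)→{1,5}; (7,7)→{1,7}. Safe: 2, 3, 4. Place at column 3.
Row 3: attacked by (1,3)→{1,3,5}; (2,6)→{5,6,7}; (5,1)→{1,3}; (7,7)→{3,7}. Safe: 2, 4. Place at column 2.
Row 4: attacked by (1,3)→{3,6}; (2,6)→{4,6}; (3,2)→{1,2,3}; (5,1)→{1,2}; (7,7)→{4,7}. Safe: 5. Place at column 5.
Row 6: attacked by (1,3)→{3}; (2,6)→{2,6}; (3,2)→{2,5}; (4,5)→{3,5,7}; (5,1)→{1,2}; (7,7)→{6,7}. Safe: 4. Place at column 4.
Columns [3, 6, 2, 5, 1, 4, 7], r−c [-2, -4, 1, -1, 4, 2, 0], r+c [4, 8, 5, 9, 6, 10, 14] are all distinct, so no two queens attack.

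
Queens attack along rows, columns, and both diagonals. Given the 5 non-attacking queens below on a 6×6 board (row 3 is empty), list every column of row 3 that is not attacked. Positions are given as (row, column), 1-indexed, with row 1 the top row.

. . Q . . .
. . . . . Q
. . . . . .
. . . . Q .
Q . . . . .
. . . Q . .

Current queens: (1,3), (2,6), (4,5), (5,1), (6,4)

(1,3) attacks row 3 at column 3 and diagonals 1, 5.
(2,6) attacks row 3 at column 6 and diagonals 5.
(4,5) attacks row 3 at column 5 and diagonals 4, 6.
(5,1) attacks row 3 at column 1 and diagonals 3.
(6,4) attacks row 3 at column 4 and diagonals 1.
Attacked columns: {1, 3, 4, 5, 6}. Safe: {2}.

columns 2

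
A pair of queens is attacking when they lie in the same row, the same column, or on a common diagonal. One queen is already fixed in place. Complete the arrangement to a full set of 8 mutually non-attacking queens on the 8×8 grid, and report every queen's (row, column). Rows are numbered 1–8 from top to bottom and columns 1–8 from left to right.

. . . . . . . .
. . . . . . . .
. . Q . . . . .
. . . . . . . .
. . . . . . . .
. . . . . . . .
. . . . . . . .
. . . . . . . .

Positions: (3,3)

(1,4) (2,7) (3,3) (4,8) (5,2) (6,5) (7,1) (8,6)

Row 1: attacked by (3,3)→{1,3,5}. Safe: 2, 4, 6, 7, 8. Place at column 4.
Row 2: attacked by (1,4)→{3,4,5}; (3,3)→{2,3,4}. Safe: 1, 6, 7, 8. Place at column 7.
Row 4: attacked by (1,4)→{1,4,7}; (2,7)→{5,7}; (3,3)→{2,3,4}. Safe: 6, 8. Place at column 8.
Row 5: attacked by (1,4)→{4,8}; (2,7)→{4,7}; (3,3)→{1,3,5}; (4,8)→{7,8}. Safe: 2, 6. Place at column 2.
Row 6: attacked by (1,4)→{4}; (2,7)→{3,7}; (3,3)→{3,6}; (4,8)→{6,8}; (5,2)→{1,2,3}. Safe: 5. Place at column 5.
Row 7: attacked by (1,4)→{4}; (2,7)→{2,7}; (3,3)→{3,7}; (4,8)→{5,8}; (5,2)→{2,4}; (6,5)→{4,5,6}. Safe: 1. Place at column 1.
Row 8: attacked by (1,4)→{4}; (2,7)→{1,7}; (3,3)→{3,8}; (4,8)→{4,8}; (5,2)→{2,5}; (6,5)→{3,5,7}; (7,1)→{1,2}. Safe: 6. Place at column 6.
Columns [4, 7, 3, 8, 2, 5, 1, 6], r−c [-3, -5, 0, -4, 3, 1, 6, 2], r+c [5, 9, 6, 12, 7, 11, 8, 14] are all distinct, so no two queens attack.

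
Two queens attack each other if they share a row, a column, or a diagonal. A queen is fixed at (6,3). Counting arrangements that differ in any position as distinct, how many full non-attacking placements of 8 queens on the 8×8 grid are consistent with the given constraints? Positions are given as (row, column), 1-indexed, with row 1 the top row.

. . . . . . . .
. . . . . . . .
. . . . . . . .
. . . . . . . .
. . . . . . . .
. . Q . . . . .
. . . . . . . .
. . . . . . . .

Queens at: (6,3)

4

Branch on row 1: col 1 → 0; col 2 → 0; col 4 → 2; col 5 → 1; col 6 → 1; col 7 → 0.
Sum: 0 + 0 + 2 + 1 + 1 + 0 = 4.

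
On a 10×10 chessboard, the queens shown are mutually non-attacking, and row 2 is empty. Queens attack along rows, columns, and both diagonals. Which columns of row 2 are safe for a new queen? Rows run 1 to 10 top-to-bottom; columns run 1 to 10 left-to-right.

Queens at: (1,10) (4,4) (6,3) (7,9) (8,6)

columns 1, 5, 8

(1,10) attacks row 2 at column 10 and diagonals 9.
(4,4) attacks row 2 at column 4 and diagonals 2, 6.
(6,3) attacks row 2 at column 3 and diagonals 7.
(7,9) attacks row 2 at column 9 and diagonals 4.
(8,6) attacks row 2 at column 6.
Attacked columns: {2, 3, 4, 6, 7, 9, 10}. Safe: {1, 5, 8}.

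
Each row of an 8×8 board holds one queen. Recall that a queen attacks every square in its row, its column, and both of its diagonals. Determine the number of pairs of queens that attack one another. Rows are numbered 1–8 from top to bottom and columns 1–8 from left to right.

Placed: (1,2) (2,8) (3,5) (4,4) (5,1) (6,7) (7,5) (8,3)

Same column: (3,5)–(7,5) (column 5).
Same diagonal: (1,2)–(6,7) (|1−6| = |2−7| = 5); (3,5)–(4,4) (|3−4| = |5−4| = 1).
Total attacking pairs: 3.

3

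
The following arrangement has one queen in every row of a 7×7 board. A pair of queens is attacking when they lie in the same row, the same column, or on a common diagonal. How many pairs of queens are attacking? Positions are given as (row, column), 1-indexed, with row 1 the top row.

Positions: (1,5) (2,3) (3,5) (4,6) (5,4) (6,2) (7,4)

Same column: (1,5)–(3,5) (column 5); (5,4)–(7,4) (column 4).
Same diagonal: (3,5)–(4,6) (|3−4| = |5−6| = 1); (3,5)–(6,2) (|3−6| = |5−2| = 3).
Total attacking pairs: 4.

4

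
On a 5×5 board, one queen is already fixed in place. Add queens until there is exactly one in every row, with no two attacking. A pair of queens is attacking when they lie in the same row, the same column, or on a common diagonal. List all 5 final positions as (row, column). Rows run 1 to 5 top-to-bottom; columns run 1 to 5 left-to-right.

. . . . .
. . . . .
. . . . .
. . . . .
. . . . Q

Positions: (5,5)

(1,2) (2,4) (3,1) (4,3) (5,5)

Row 1: attacked by (5,5)→{1,5}. Safe: 2, 3, 4. Place at column 2.
Row 2: attacked by (1,2)→{1,2,3}; (5,5)→{2,5}. Safe: 4. Place at column 4.
Row 3: attacked by (1,2)→{2,4}; (2,4)→{3,4,5}; (5,5)→{3,5}. Safe: 1. Place at column 1.
Row 4: attacked by (1,2)→{2,5}; (2,4)→{2,4}; (3,1)→{1,2}; (5,5)→{4,5}. Safe: 3. Place at column 3.
Columns [2, 4, 1, 3, 5], r−c [-1, -2, 2, 1, 0], r+c [3, 6, 4, 7, 10] are all distinct, so no two queens attack.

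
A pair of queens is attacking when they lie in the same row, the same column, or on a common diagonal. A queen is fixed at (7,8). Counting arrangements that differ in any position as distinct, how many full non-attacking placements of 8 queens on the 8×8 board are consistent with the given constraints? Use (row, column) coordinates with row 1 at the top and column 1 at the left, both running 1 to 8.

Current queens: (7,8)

Branch on row 1: col 1 → 0; col 3 → 3; col 4 → 1; col 5 → 2; col 6 → 1; col 7 → 1.
Sum: 0 + 3 + 1 + 2 + 1 + 1 = 8.

8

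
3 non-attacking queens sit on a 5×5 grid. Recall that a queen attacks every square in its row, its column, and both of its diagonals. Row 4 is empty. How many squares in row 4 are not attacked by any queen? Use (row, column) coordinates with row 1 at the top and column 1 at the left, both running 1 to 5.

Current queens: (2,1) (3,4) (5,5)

(2,1) attacks row 4 at column 1 and diagonals 3.
(3,4) attacks row 4 at column 4 and diagonals 3, 5.
(5,5) attacks row 4 at column 5 and diagonals 4.
Attacked columns: {1, 3, 4, 5}. Safe: {2}.

1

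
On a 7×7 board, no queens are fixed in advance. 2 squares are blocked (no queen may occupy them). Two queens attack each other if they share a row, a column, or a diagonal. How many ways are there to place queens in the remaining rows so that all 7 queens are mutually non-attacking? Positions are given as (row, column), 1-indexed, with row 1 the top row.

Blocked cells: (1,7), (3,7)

30

Branch on row 1: col 1 → 3; col 2 → 6; col 3 → 5; col 4 → 5; col 5 → 6; col 6 → 5.
Sum: 3 + 6 + 5 + 5 + 6 + 5 = 30.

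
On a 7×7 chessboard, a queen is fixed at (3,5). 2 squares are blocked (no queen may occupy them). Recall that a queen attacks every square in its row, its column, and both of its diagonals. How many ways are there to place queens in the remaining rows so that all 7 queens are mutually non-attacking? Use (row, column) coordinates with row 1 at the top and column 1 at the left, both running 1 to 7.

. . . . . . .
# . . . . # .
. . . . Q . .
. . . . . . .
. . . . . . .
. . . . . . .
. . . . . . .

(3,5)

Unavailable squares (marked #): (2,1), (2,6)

5

Branch on row 1: col 1 → 1; col 2 → 1; col 4 → 1; col 6 → 2.
Sum: 1 + 1 + 1 + 2 = 5.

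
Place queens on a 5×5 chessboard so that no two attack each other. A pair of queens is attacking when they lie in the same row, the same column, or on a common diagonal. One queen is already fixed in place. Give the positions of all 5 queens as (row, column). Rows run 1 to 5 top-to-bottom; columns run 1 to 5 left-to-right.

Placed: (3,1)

(1,5) (2,3) (3,1) (4,4) (5,2)

Row 1: attacked by (3,1)→{1,3}. Safe: 2, 4, 5. Place at column 5.
Row 2: attacked by (1,5)→{4,5}; (3,1)→{1,2}. Safe: 3. Place at column 3.
Row 4: attacked by (1,5)→{2,5}; (2,3)→{1,3,5}; (3,1)→{1,2}. Safe: 4. Place at column 4.
Row 5: attacked by (1,5)→{1,5}; (2,3)→{3}; (3,1)→{1,3}; (4,4)→{3,4,5}. Safe: 2. Place at column 2.
Columns [5, 3, 1, 4, 2], r−c [-4, -1, 2, 0, 3], r+c [6, 5, 4, 8, 7] are all distinct, so no two queens attack.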